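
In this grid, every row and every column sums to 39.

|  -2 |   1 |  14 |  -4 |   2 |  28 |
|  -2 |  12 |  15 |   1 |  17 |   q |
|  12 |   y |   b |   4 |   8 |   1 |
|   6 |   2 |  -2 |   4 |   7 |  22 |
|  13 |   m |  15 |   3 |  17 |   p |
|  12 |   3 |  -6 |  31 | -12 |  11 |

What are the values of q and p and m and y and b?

Row 2: -2 + 12 + 15 + 1 + 17 = 43, so its missing entry is 39 − 43 = -4.
Column 6: 28 − 4 + 1 + 22 + 11 = 58, so its missing entry is 39 − 58 = -19.
Column 3: 14 + 15 − 2 + 15 − 6 = 36, so its missing entry is 39 − 36 = 3.
Row 3: 12 + 3 + 4 + 8 + 1 = 28, so its missing entry is 39 − 28 = 11.
Row 5: 13 + 15 + 3 + 17 − 19 = 29, so its missing entry is 39 − 29 = 10.

q = -4, p = -19, m = 10, y = 11, b = 3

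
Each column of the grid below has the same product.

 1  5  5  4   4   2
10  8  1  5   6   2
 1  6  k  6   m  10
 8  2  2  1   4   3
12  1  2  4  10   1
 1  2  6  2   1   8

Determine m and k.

Columns 1 and 4 each multiply to 960, so every column has product 960.
Column 5: 4×6×4×10×1 = 960, so the missing entry is 960 ÷ 960 = 1.
Column 3: 5×1×2×2×6 = 120, so the missing entry is 960 ÷ 120 = 8.

m = 1, k = 8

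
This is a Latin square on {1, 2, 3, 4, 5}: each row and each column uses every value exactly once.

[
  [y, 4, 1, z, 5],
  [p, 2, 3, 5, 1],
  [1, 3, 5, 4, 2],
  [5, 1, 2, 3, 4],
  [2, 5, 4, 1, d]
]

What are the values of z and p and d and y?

At (row 2, col 1): row 2 already has {1, 2, 3, 5}, so the value is 4.
Cell (1,4): column 4 already has {1, 3, 4, 5} → 2.
For row 5, column 5: row 5 already has {1, 2, 4, 5}; that leaves 3.
At (row 1, col 1): row 1 already has {1, 2, 4, 5}, so the value is 3.

z = 2, p = 4, d = 3, y = 3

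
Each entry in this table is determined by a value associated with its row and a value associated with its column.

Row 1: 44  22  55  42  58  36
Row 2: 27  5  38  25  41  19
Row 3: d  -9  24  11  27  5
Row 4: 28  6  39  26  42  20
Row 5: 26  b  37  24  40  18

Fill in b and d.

b = 4, d = 13

The difference between any two rows is the same in every column — this is an addition table with the headers hidden.
Row 5 minus row 1 is 37 − 55 = -18, so its entry in column 2 is 22 + (-18) = 4.
Row 3 minus row 1 is 24 − 55 = -31, so its entry in column 1 is 44 + (-31) = 13.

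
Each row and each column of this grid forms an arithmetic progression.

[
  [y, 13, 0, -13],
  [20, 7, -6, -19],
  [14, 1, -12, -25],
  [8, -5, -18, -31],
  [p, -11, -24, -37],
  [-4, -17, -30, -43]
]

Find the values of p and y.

Along each row the entries change by -13 per step; down each column they change by -6.
Row 5: from -11 at column 2, stepping by -13 to column 1 gives 2.
Row 1: from 13 at column 2, stepping by -13 to column 1 gives 26.

p = 2, y = 26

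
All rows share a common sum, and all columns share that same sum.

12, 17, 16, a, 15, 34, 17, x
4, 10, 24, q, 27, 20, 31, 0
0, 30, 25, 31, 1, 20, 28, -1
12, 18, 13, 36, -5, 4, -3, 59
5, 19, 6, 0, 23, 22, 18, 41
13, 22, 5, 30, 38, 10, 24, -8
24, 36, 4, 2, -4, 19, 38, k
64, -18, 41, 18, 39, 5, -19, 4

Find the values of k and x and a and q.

k = 15, x = 24, a = -1, q = 18

Rows 3 and 4 both sum to 134, so that's the common total.
The known cells in row 7 total 119, leaving 134 − 119 = 15 for the blank.
The known cells in column 8 total 110, leaving 134 − 110 = 24 for the blank.
The known cells in row 1 total 135, leaving 134 − 135 = -1 for the blank.
The known cells in row 2 total 116, leaving 134 − 116 = 18 for the blank.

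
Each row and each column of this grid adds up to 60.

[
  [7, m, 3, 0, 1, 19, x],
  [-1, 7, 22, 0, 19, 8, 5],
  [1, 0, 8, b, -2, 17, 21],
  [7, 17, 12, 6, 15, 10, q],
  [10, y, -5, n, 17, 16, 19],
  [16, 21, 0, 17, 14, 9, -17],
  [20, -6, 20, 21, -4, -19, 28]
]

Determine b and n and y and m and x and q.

b = 15, n = 1, y = 2, m = 19, x = 11, q = -7

Row 3: 1 + 0 + 8 − 2 + 17 + 21 = 45, so its missing entry is 60 − 45 = 15.
Column 4: 0 + 0 + 15 + 6 + 17 + 21 = 59, so its missing entry is 60 − 59 = 1.
Row 4: 7 + 17 + 12 + 6 + 15 + 10 = 67, so its missing entry is 60 − 67 = -7.
Column 7: 5 + 21 − 7 + 19 − 17 + 28 = 49, so its missing entry is 60 − 49 = 11.
Row 1: 7 + 3 + 0 + 1 + 19 + 11 = 41, so its missing entry is 60 − 41 = 19.
Row 5: 10 − 5 + 1 + 17 + 16 + 19 = 58, so its missing entry is 60 − 58 = 2.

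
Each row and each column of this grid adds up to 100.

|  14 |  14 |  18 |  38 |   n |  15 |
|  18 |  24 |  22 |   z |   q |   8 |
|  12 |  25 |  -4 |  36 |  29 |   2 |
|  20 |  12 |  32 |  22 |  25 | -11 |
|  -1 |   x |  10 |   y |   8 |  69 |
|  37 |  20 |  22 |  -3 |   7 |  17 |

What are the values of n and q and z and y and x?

Row 1 has 14 + 14 + 18 + 38 + 15 = 99; the blank must be 100 − 99 = 1.
Column 2 has 14 + 24 + 25 + 12 + 20 = 95; the blank must be 100 − 95 = 5.
Row 5 has -1 + 5 + 10 + 8 + 69 = 91; the blank must be 100 − 91 = 9.
Column 5 has 1 + 29 + 25 + 8 + 7 = 70; the blank must be 100 − 70 = 30.
Row 2 has 18 + 24 + 22 + 30 + 8 = 102; the blank must be 100 − 102 = -2.

n = 1, q = 30, z = -2, y = 9, x = 5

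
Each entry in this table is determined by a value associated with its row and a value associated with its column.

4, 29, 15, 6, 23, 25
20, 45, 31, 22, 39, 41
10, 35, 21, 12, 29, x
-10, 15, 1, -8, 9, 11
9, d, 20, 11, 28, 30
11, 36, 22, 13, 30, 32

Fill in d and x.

The difference between any two rows is the same in every column — this is an addition table with the headers hidden.
Row 5 minus row 1 is 9 − 4 = 5, so its entry in column 2 is 29 + 5 = 34.
Row 3 minus row 1 is 10 − 4 = 6, so its entry in column 6 is 25 + 6 = 31.

d = 34, x = 31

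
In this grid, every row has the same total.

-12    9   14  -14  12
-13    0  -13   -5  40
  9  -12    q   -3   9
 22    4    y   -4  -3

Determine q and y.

Row 1 sums to 9 and so does row 2; that's the common total.
In row 3 the known cells total 3, leaving 9 − 3 = 6.
In row 4 the known cells total 19, leaving 9 − 19 = -10.

q = 6, y = -10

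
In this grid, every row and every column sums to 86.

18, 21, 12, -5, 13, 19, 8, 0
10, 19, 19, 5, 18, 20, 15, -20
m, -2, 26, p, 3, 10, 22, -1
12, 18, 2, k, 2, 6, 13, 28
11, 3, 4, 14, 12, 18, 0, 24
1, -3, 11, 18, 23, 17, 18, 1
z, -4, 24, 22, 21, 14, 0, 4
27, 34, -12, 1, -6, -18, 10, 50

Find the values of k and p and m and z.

Row 4: 12 + 18 + 2 + 2 + 6 + 13 + 28 = 81, so its missing entry is 86 − 81 = 5.
Column 4: -5 + 5 + 5 + 14 + 18 + 22 + 1 = 60, so its missing entry is 86 − 60 = 26.
Row 3: -2 + 26 + 26 + 3 + 10 + 22 − 1 = 84, so its missing entry is 86 − 84 = 2.
Row 7: -4 + 24 + 22 + 21 + 14 + 0 + 4 = 81, so its missing entry is 86 − 81 = 5.

k = 5, p = 26, m = 2, z = 5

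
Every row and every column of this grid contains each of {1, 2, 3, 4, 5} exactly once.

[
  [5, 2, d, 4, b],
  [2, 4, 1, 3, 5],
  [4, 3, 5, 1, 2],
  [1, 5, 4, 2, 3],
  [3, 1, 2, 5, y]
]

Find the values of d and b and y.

d = 3, b = 1, y = 4

Cell (5,5): row 5 already has {1, 2, 3, 5} → 4.
For row 1, column 3: column 3 already has {1, 2, 4, 5}; that leaves 3.
For row 1, column 5: row 1 already has {2, 3, 4, 5}; that leaves 1.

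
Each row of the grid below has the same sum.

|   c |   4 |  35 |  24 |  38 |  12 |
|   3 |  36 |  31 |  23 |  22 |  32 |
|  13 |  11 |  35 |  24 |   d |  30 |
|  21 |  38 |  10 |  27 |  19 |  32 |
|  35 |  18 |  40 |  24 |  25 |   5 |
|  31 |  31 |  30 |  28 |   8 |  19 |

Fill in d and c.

d = 34, c = 34

Rows 2 and 5 both add up to 147, so every row sums to 147.
Row 3: 13 + 11 + 35 + 24 + 30 = 113, so the missing entry is 147 − 113 = 34.
Row 1: 4 + 35 + 24 + 38 + 12 = 113, so the missing entry is 147 − 113 = 34.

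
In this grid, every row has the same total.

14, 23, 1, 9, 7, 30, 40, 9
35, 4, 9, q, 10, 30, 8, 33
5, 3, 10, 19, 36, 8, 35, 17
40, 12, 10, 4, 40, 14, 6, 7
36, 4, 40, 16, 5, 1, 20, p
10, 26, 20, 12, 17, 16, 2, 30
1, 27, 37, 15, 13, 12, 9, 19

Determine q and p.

Row 4 sums to 133 and so does row 7; that's the common total.
In row 2 the known cells total 129, leaving 133 − 129 = 4.
In row 5 the known cells total 122, leaving 133 − 122 = 11.

q = 4, p = 11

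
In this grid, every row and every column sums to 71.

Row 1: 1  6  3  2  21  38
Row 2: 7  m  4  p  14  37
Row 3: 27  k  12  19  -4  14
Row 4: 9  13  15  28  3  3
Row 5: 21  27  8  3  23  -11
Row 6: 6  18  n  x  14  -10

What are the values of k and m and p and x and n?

k = 3, m = 4, p = 5, x = 14, n = 29

The known cells in row 3 total 68, leaving 71 − 68 = 3 for the blank.
The known cells in column 2 total 67, leaving 71 − 67 = 4 for the blank.
The known cells in row 2 total 66, leaving 71 − 66 = 5 for the blank.
The known cells in column 4 total 57, leaving 71 − 57 = 14 for the blank.
The known cells in row 6 total 42, leaving 71 − 42 = 29 for the blank.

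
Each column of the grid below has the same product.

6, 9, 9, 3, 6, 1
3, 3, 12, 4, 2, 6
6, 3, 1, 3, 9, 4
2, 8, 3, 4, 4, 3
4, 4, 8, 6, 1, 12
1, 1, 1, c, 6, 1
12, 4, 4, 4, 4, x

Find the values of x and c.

x = 12, c = 3

Columns 3 and 5 each multiply to 10368, so every column has product 10368.
Column 6: 1×6×4×3×12×1 = 864, so the missing entry is 10368 ÷ 864 = 12.
Column 4: 3×4×3×4×6×4 = 3456, so the missing entry is 10368 ÷ 3456 = 3.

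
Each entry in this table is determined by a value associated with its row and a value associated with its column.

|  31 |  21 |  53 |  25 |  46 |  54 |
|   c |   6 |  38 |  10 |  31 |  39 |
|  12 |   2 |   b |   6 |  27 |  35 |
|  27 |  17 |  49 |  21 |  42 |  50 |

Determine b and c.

The difference between any two rows is the same in every column — this is an addition table with the headers hidden.
Row 3 minus row 1 is 2 − 21 = -19, so its entry in column 3 is 53 + (-19) = 34.
Row 2 minus row 1 is 6 − 21 = -15, so its entry in column 1 is 31 + (-15) = 16.

b = 34, c = 16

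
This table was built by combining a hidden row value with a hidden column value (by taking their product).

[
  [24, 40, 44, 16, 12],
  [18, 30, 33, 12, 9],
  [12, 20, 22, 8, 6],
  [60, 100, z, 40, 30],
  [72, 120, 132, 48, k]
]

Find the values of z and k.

z = 110, k = 36

Each row is a constant multiple of every other row — this is a multiplication table with the headers hidden.
Row 4 is 40/16 = 5/2 times row 1, so its entry in column 3 is 44 × 5/2 = 110.
Row 5 is 48/16 = 3/1 times row 1, so its entry in column 5 is 12 × 3/1 = 36.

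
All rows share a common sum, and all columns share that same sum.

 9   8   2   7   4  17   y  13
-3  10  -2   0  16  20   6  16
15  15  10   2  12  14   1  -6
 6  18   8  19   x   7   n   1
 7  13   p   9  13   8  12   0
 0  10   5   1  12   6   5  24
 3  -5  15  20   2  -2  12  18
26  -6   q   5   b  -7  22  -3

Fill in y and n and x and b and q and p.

Rows 2 and 3 both sum to 63, so that's the common total.
Row 5 has 7 + 13 + 9 + 13 + 8 + 12 + 0 = 62; the blank must be 63 − 62 = 1.
Row 1 has 9 + 8 + 2 + 7 + 4 + 17 + 13 = 60; the blank must be 63 − 60 = 3.
Column 3 has 2 − 2 + 10 + 8 + 1 + 5 + 15 = 39; the blank must be 63 − 39 = 24.
Row 8 has 26 − 6 + 24 + 5 − 7 + 22 − 3 = 61; the blank must be 63 − 61 = 2.
Column 5 has 4 + 16 + 12 + 13 + 12 + 2 + 2 = 61; the blank must be 63 − 61 = 2.
Row 4 has 6 + 18 + 8 + 19 + 2 + 7 + 1 = 61; the blank must be 63 − 61 = 2.

y = 3, n = 2, x = 2, b = 2, q = 24, p = 1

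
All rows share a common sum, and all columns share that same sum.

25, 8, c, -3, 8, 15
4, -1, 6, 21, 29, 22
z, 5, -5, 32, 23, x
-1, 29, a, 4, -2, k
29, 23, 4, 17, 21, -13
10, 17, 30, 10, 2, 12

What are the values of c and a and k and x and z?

c = 28, a = 18, k = 33, x = 12, z = 14

Rows 2 and 5 both sum to 81, so that's the common total.
The known cells in column 1 total 67, leaving 81 − 67 = 14 for the blank.
The known cells in row 1 total 53, leaving 81 − 53 = 28 for the blank.
The known cells in column 3 total 63, leaving 81 − 63 = 18 for the blank.
The known cells in row 3 total 69, leaving 81 − 69 = 12 for the blank.
The known cells in row 4 total 48, leaving 81 − 48 = 33 for the blank.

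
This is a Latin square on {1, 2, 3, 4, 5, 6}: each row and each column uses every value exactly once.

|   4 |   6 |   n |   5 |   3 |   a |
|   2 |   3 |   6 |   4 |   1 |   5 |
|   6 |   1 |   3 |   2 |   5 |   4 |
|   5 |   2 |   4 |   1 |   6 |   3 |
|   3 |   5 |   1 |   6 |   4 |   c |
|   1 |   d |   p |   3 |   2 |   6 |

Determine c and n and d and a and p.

Cell (6,2): column 2 already has {1, 2, 3, 5, 6} → 4.
Cell (5,6): row 5 already has {1, 3, 4, 5, 6} → 2.
For row 1, column 6: column 6 already has {2, 3, 4, 5, 6}; that leaves 1.
Cell (1,3): row 1 already has {1, 3, 4, 5, 6} → 2.
Cell (6,3): row 6 already has {1, 2, 3, 4, 6} → 5.

c = 2, n = 2, d = 4, a = 1, p = 5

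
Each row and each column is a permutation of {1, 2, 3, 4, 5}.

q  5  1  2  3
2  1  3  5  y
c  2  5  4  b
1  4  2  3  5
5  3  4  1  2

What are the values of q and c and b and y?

q = 4, c = 3, b = 1, y = 4

At (row 2, col 5): row 2 already has {1, 2, 3, 5}, so the value is 4.
For row 3, column 5: column 5 already has {2, 3, 4, 5}; that leaves 1.
Cell (3,1): row 3 already has {1, 2, 4, 5} → 3.
At (row 1, col 1): row 1 already has {1, 2, 3, 5}, so the value is 4.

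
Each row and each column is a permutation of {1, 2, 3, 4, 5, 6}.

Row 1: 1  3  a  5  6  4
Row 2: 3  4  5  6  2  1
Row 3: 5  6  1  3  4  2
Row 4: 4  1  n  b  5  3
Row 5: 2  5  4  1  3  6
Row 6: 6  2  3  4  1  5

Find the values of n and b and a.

At (row 4, col 4): column 4 already has {1, 3, 4, 5, 6}, so the value is 2.
For row 4, column 3: row 4 already has {1, 2, 3, 4, 5}; that leaves 6.
At (row 1, col 3): row 1 already has {1, 3, 4, 5, 6}, so the value is 2.

n = 6, b = 2, a = 2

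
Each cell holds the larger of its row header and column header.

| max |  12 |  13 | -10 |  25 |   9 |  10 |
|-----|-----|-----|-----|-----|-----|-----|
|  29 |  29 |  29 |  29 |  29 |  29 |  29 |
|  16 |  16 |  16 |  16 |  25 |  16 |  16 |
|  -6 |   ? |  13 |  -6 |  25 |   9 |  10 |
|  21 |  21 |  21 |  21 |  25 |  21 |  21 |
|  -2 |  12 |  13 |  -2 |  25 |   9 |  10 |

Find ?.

12

max(-6, 12) = 12.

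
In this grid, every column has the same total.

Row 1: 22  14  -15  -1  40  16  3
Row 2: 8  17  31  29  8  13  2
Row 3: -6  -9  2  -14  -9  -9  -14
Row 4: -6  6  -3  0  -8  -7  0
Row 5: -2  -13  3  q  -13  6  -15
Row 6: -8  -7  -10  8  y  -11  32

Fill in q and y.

The complete columns each total 8.
Column 4 is missing 8 − 22 = -14 (since -1 + 29 − 14 + 0 + 8 = 22).
Column 5 is missing 8 − 18 = -10 (since 40 + 8 − 9 − 8 − 13 = 18).

q = -14, y = -10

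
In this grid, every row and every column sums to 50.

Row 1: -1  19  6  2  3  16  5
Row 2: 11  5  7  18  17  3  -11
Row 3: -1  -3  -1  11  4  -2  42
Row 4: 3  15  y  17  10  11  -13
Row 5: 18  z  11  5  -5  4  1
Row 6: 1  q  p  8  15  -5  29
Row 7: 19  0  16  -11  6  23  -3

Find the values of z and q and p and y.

The known cells in row 4 total 43, leaving 50 − 43 = 7 for the blank.
The known cells in row 5 total 34, leaving 50 − 34 = 16 for the blank.
The known cells in column 2 total 52, leaving 50 − 52 = -2 for the blank.
The known cells in row 6 total 46, leaving 50 − 46 = 4 for the blank.

z = 16, q = -2, p = 4, y = 7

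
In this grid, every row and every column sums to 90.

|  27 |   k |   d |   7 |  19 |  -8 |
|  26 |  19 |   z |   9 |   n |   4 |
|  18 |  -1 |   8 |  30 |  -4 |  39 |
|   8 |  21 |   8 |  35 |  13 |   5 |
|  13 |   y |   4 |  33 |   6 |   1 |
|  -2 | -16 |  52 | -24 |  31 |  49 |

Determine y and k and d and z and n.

Column 5: 19 − 4 + 13 + 6 + 31 = 65, so its missing entry is 90 − 65 = 25.
Row 2: 26 + 19 + 9 + 25 + 4 = 83, so its missing entry is 90 − 83 = 7.
Column 3: 7 + 8 + 8 + 4 + 52 = 79, so its missing entry is 90 − 79 = 11.
Row 1: 27 + 11 + 7 + 19 − 8 = 56, so its missing entry is 90 − 56 = 34.
Row 5: 13 + 4 + 33 + 6 + 1 = 57, so its missing entry is 90 − 57 = 33.

y = 33, k = 34, d = 11, z = 7, n = 25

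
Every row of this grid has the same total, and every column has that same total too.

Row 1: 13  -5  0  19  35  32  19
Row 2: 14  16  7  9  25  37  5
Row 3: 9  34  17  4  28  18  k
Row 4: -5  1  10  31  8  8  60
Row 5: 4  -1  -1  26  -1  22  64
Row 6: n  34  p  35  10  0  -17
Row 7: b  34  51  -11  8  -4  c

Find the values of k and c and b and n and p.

k = 3, c = -21, b = 56, n = 22, p = 29

Rows 1 and 2 both sum to 113, so that's the common total.
Row 3: 9 + 34 + 17 + 4 + 28 + 18 = 110, so its missing entry is 113 − 110 = 3.
Column 7: 19 + 5 + 3 + 60 + 64 − 17 = 134, so its missing entry is 113 − 134 = -21.
Row 7: 34 + 51 − 11 + 8 − 4 − 21 = 57, so its missing entry is 113 − 57 = 56.
Column 1: 13 + 14 + 9 − 5 + 4 + 56 = 91, so its missing entry is 113 − 91 = 22.
Row 6: 22 + 34 + 35 + 10 + 0 − 17 = 84, so its missing entry is 113 − 84 = 29.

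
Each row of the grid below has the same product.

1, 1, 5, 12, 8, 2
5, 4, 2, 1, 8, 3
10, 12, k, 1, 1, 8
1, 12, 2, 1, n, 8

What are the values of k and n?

Rows 1 and 2 each multiply to 960, so every row has product 960.
Row 3: 10×12×1×1×8 = 960, so the missing entry is 960 ÷ 960 = 1.
Row 4: 1×12×2×1×8 = 192, so the missing entry is 960 ÷ 192 = 5.

k = 1, n = 5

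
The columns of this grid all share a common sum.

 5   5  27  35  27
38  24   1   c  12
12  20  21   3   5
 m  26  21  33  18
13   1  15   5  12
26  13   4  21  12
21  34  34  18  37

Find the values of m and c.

The complete columns each total 123.
Column 1 is missing 123 − 115 = 8 (since 5 + 38 + 12 + 13 + 26 + 21 = 115).
Column 4 is missing 123 − 115 = 8 (since 35 + 3 + 33 + 5 + 21 + 18 = 115).

m = 8, c = 8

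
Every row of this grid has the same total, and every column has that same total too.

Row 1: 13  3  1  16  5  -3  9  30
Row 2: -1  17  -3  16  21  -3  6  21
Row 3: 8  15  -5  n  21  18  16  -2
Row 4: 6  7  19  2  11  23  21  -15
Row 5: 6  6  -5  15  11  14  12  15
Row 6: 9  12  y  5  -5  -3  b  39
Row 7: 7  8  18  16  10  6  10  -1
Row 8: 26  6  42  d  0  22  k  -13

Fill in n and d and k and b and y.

Rows 1 and 2 both sum to 74, so that's the common total.
Row 3: 8 + 15 − 5 + 21 + 18 + 16 − 2 = 71, so its missing entry is 74 − 71 = 3.
Column 4: 16 + 16 + 3 + 2 + 15 + 5 + 16 = 73, so its missing entry is 74 − 73 = 1.
Row 8: 26 + 6 + 42 + 1 + 0 + 22 − 13 = 84, so its missing entry is 74 − 84 = -10.
Column 7: 9 + 6 + 16 + 21 + 12 + 10 − 10 = 64, so its missing entry is 74 − 64 = 10.
Row 6: 9 + 12 + 5 − 5 − 3 + 10 + 39 = 67, so its missing entry is 74 − 67 = 7.

n = 3, d = 1, k = -10, b = 10, y = 7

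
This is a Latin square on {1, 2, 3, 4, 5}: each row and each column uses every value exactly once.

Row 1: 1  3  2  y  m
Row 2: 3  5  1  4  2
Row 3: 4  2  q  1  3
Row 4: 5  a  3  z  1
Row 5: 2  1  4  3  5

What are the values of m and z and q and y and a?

m = 4, z = 2, q = 5, y = 5, a = 4

Cell (1,5): column 5 already has {1, 2, 3, 5} → 4.
Cell (4,2): column 2 already has {1, 2, 3, 5} → 4.
At (row 1, col 4): row 1 already has {1, 2, 3, 4}, so the value is 5.
At (row 4, col 4): row 4 already has {1, 3, 4, 5}, so the value is 2.
Cell (3,3): row 3 already has {1, 2, 3, 4} → 5.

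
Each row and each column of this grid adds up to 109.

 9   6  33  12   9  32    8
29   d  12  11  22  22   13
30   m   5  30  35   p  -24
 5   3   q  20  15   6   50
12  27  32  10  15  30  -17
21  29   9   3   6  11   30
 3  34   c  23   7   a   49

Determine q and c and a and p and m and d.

The known cells in row 2 total 109, leaving 109 − 109 = 0 for the blank.
The known cells in column 2 total 99, leaving 109 − 99 = 10 for the blank.
The known cells in row 4 total 99, leaving 109 − 99 = 10 for the blank.
The known cells in column 3 total 101, leaving 109 − 101 = 8 for the blank.
The known cells in row 7 total 124, leaving 109 − 124 = -15 for the blank.
The known cells in row 3 total 86, leaving 109 − 86 = 23 for the blank.

q = 10, c = 8, a = -15, p = 23, m = 10, d = 0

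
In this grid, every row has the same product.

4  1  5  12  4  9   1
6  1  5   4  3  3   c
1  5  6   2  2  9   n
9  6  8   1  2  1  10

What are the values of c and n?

c = 8, n = 8

Rows 1 and 4 each multiply to 8640, so every row has product 8640.
Row 2: 6×1×5×4×3×3 = 1080, so the missing entry is 8640 ÷ 1080 = 8.
Row 3: 1×5×6×2×2×9 = 1080, so the missing entry is 8640 ÷ 1080 = 8.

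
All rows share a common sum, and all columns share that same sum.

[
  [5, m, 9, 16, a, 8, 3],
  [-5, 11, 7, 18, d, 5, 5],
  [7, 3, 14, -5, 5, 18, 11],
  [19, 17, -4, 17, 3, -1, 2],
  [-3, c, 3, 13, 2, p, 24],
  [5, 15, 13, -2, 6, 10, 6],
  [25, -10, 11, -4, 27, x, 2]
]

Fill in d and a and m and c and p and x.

d = 12, a = -2, m = 14, c = 3, p = 11, x = 2

Rows 3 and 4 both sum to 53, so that's the common total.
Row 7: 25 − 10 + 11 − 4 + 27 + 2 = 51, so its missing entry is 53 − 51 = 2.
Row 2: -5 + 11 + 7 + 18 + 5 + 5 = 41, so its missing entry is 53 − 41 = 12.
Column 5: 12 + 5 + 3 + 2 + 6 + 27 = 55, so its missing entry is 53 − 55 = -2.
Row 1: 5 + 9 + 16 − 2 + 8 + 3 = 39, so its missing entry is 53 − 39 = 14.
Column 6: 8 + 5 + 18 − 1 + 10 + 2 = 42, so its missing entry is 53 − 42 = 11.
Row 5: -3 + 3 + 13 + 2 + 11 + 24 = 50, so its missing entry is 53 − 50 = 3.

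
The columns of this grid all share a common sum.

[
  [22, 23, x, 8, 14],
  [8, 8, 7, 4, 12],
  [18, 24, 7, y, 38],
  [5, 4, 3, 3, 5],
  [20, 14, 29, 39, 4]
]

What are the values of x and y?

x = 27, y = 19

The complete columns each total 73.
Column 3 is missing 73 − 46 = 27 (since 7 + 7 + 3 + 29 = 46).
Column 4 is missing 73 − 54 = 19 (since 8 + 4 + 3 + 39 = 54).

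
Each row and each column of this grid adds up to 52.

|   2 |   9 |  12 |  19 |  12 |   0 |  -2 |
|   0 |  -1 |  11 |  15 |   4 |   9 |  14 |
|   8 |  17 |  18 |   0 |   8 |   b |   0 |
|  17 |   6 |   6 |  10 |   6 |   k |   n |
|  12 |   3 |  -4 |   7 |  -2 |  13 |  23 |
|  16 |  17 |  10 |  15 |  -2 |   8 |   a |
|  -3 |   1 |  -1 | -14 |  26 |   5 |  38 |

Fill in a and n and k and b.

a = -12, n = -9, k = 16, b = 1

The known cells in row 3 total 51, leaving 52 − 51 = 1 for the blank.
The known cells in row 6 total 64, leaving 52 − 64 = -12 for the blank.
The known cells in column 6 total 36, leaving 52 − 36 = 16 for the blank.
The known cells in row 4 total 61, leaving 52 − 61 = -9 for the blank.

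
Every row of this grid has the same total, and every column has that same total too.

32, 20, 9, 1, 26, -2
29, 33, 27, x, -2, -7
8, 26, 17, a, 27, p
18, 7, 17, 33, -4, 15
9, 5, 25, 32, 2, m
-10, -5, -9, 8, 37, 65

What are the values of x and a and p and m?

x = 6, a = 6, p = 2, m = 13

Rows 1 and 4 both sum to 86, so that's the common total.
The known cells in row 5 total 73, leaving 86 − 73 = 13 for the blank.
The known cells in column 6 total 84, leaving 86 − 84 = 2 for the blank.
The known cells in row 3 total 80, leaving 86 − 80 = 6 for the blank.
The known cells in row 2 total 80, leaving 86 − 80 = 6 for the blank.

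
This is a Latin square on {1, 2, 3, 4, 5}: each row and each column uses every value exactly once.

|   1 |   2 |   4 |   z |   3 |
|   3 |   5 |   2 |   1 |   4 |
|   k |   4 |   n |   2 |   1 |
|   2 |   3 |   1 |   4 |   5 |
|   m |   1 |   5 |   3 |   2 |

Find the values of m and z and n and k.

Cell (5,1): row 5 already has {1, 2, 3, 5} → 4.
For row 1, column 4: row 1 already has {1, 2, 3, 4}; that leaves 5.
At (row 3, col 1): column 1 already has {1, 2, 3, 4}, so the value is 5.
For row 3, column 3: row 3 already has {1, 2, 4, 5}; that leaves 3.

m = 4, z = 5, n = 3, k = 5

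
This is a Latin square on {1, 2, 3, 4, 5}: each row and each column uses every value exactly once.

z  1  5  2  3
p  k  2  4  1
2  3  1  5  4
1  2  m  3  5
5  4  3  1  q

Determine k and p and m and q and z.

Cell (5,5): row 5 already has {1, 3, 4, 5} → 2.
For row 1, column 1: row 1 already has {1, 2, 3, 5}; that leaves 4.
At (row 2, col 2): column 2 already has {1, 2, 3, 4}, so the value is 5.
At (row 2, col 1): row 2 already has {1, 2, 4, 5}, so the value is 3.
For row 4, column 3: row 4 already has {1, 2, 3, 5}; that leaves 4.

k = 5, p = 3, m = 4, q = 2, z = 4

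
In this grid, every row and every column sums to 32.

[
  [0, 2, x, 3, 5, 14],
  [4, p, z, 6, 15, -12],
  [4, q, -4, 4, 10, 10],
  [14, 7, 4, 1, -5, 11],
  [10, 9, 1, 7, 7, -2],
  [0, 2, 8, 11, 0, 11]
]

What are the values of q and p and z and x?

Row 3 has 4 − 4 + 4 + 10 + 10 = 24; the blank must be 32 − 24 = 8.
Column 2 has 2 + 8 + 7 + 9 + 2 = 28; the blank must be 32 − 28 = 4.
Row 2 has 4 + 4 + 6 + 15 − 12 = 17; the blank must be 32 − 17 = 15.
Row 1 has 0 + 2 + 3 + 5 + 14 = 24; the blank must be 32 − 24 = 8.

q = 8, p = 4, z = 15, x = 8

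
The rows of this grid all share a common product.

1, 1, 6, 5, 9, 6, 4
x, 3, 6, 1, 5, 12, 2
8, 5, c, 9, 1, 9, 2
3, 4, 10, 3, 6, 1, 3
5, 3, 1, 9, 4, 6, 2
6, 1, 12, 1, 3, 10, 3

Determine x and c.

x = 3, c = 1

Rows 1 and 4 each multiply to 6480, so every row has product 6480.
Row 2: 3×6×1×5×12×2 = 2160, so the missing entry is 6480 ÷ 2160 = 3.
Row 3: 8×5×9×1×9×2 = 6480, so the missing entry is 6480 ÷ 6480 = 1.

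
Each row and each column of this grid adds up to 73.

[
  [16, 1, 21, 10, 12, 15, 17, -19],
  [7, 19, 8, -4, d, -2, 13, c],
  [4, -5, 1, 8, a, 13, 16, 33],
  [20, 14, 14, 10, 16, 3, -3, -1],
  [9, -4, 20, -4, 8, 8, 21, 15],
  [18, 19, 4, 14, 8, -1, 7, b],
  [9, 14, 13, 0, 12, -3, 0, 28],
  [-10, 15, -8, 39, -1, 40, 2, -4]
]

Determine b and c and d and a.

b = 4, c = 17, d = 15, a = 3

The known cells in row 3 total 70, leaving 73 − 70 = 3 for the blank.
The known cells in column 5 total 58, leaving 73 − 58 = 15 for the blank.
The known cells in row 2 total 56, leaving 73 − 56 = 17 for the blank.
The known cells in row 6 total 69, leaving 73 − 69 = 4 for the blank.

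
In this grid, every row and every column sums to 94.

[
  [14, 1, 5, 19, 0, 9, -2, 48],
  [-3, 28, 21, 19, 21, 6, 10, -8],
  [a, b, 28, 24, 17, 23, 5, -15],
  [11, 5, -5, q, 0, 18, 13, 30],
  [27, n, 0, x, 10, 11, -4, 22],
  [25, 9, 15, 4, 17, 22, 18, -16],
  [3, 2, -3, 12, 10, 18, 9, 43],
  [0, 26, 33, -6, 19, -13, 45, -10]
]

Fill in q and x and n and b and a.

q = 22, x = 0, n = 28, b = -5, a = 17

The known cells in column 1 total 77, leaving 94 − 77 = 17 for the blank.
The known cells in row 3 total 99, leaving 94 − 99 = -5 for the blank.
The known cells in row 4 total 72, leaving 94 − 72 = 22 for the blank.
The known cells in column 4 total 94, leaving 94 − 94 = 0 for the blank.
The known cells in row 5 total 66, leaving 94 − 66 = 28 for the blank.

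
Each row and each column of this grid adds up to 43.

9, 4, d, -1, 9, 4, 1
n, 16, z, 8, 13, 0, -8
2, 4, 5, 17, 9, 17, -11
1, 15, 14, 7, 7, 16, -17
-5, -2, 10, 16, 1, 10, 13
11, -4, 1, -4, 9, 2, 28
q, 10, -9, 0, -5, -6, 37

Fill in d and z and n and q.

d = 17, z = 5, n = 9, q = 16

Row 1 has 9 + 4 − 1 + 9 + 4 + 1 = 26; the blank must be 43 − 26 = 17.
Column 3 has 17 + 5 + 14 + 10 + 1 − 9 = 38; the blank must be 43 − 38 = 5.
Row 2 has 16 + 5 + 8 + 13 + 0 − 8 = 34; the blank must be 43 − 34 = 9.
Row 7 has 10 − 9 + 0 − 5 − 6 + 37 = 27; the blank must be 43 − 27 = 16.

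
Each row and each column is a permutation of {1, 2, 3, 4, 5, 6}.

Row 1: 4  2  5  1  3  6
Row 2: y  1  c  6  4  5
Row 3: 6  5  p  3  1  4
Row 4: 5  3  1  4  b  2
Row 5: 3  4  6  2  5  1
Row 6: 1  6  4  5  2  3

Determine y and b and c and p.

y = 2, b = 6, c = 3, p = 2

Cell (2,1): column 1 already has {1, 3, 4, 5, 6} → 2.
At (row 2, col 3): row 2 already has {1, 2, 4, 5, 6}, so the value is 3.
Cell (4,5): row 4 already has {1, 2, 3, 4, 5} → 6.
At (row 3, col 3): row 3 already has {1, 3, 4, 5, 6}, so the value is 2.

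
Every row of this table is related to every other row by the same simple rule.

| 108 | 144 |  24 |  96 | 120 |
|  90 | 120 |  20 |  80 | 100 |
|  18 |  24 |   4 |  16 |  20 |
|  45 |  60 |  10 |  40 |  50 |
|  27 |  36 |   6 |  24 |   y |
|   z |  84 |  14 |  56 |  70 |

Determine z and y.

z = 63, y = 30

Each row is a constant multiple of every other row — this is a multiplication table with the headers hidden.
Row 6 is 14/24 = 7/12 times row 1, so its entry in column 1 is 108 × 7/12 = 63.
Row 5 is 6/24 = 1/4 times row 1, so its entry in column 5 is 120 × 1/4 = 30.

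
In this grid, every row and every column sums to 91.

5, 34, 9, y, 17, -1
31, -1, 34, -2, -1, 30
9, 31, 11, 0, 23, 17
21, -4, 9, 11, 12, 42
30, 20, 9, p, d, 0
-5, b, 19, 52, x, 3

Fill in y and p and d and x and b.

y = 27, p = 3, d = 29, x = 11, b = 11

Row 1 has 5 + 34 + 9 + 17 − 1 = 64; the blank must be 91 − 64 = 27.
Column 4 has 27 − 2 + 0 + 11 + 52 = 88; the blank must be 91 − 88 = 3.
Row 5 has 30 + 20 + 9 + 3 + 0 = 62; the blank must be 91 − 62 = 29.
Column 5 has 17 − 1 + 23 + 12 + 29 = 80; the blank must be 91 − 80 = 11.
Row 6 has -5 + 19 + 52 + 11 + 3 = 80; the blank must be 91 − 80 = 11.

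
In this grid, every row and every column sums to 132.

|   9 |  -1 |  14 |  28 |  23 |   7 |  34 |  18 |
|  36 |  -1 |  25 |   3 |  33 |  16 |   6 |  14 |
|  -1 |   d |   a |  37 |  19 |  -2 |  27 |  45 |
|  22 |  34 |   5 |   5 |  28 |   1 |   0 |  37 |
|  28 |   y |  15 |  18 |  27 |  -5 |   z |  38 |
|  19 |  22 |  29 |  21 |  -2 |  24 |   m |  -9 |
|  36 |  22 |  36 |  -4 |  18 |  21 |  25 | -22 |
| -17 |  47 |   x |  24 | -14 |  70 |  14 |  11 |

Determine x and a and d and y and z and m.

x = -3, a = 11, d = -4, y = 13, z = -2, m = 28

The known cells in row 6 total 104, leaving 132 − 104 = 28 for the blank.
The known cells in column 7 total 134, leaving 132 − 134 = -2 for the blank.
The known cells in row 8 total 135, leaving 132 − 135 = -3 for the blank.
The known cells in column 3 total 121, leaving 132 − 121 = 11 for the blank.
The known cells in row 3 total 136, leaving 132 − 136 = -4 for the blank.
The known cells in row 5 total 119, leaving 132 − 119 = 13 for the blank.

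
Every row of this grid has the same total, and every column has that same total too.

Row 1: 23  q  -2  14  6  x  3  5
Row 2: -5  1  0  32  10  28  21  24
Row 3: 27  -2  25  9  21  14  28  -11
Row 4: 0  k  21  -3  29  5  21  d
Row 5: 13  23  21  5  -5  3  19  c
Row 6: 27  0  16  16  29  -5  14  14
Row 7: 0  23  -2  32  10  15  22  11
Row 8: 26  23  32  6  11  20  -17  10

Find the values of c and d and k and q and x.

Rows 2 and 3 both sum to 111, so that's the common total.
Column 6: 28 + 14 + 5 + 3 − 5 + 15 + 20 = 80, so its missing entry is 111 − 80 = 31.
Row 1: 23 − 2 + 14 + 6 + 31 + 3 + 5 = 80, so its missing entry is 111 − 80 = 31.
Column 2: 31 + 1 − 2 + 23 + 0 + 23 + 23 = 99, so its missing entry is 111 − 99 = 12.
Row 4: 0 + 12 + 21 − 3 + 29 + 5 + 21 = 85, so its missing entry is 111 − 85 = 26.
Row 5: 13 + 23 + 21 + 5 − 5 + 3 + 19 = 79, so its missing entry is 111 − 79 = 32.

c = 32, d = 26, k = 12, q = 31, x = 31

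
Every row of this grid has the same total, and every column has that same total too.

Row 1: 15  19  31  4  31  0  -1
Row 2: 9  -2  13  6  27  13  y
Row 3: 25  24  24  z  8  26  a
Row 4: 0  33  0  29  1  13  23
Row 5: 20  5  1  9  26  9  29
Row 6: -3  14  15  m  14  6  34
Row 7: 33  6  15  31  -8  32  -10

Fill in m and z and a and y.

m = 19, z = 1, a = -9, y = 33

Rows 1 and 4 both sum to 99, so that's the common total.
Row 6: -3 + 14 + 15 + 14 + 6 + 34 = 80, so its missing entry is 99 − 80 = 19.
Row 2: 9 − 2 + 13 + 6 + 27 + 13 = 66, so its missing entry is 99 − 66 = 33.
Column 4: 4 + 6 + 29 + 9 + 19 + 31 = 98, so its missing entry is 99 − 98 = 1.
Row 3: 25 + 24 + 24 + 1 + 8 + 26 = 108, so its missing entry is 99 − 108 = -9.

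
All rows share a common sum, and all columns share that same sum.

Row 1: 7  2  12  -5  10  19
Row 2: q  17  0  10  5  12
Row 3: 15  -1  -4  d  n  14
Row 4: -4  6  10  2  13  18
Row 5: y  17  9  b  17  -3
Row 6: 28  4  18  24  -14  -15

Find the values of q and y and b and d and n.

Rows 1 and 4 both sum to 45, so that's the common total.
The known cells in column 5 total 31, leaving 45 − 31 = 14 for the blank.
The known cells in row 3 total 38, leaving 45 − 38 = 7 for the blank.
The known cells in column 4 total 38, leaving 45 − 38 = 7 for the blank.
The known cells in row 5 total 47, leaving 45 − 47 = -2 for the blank.
The known cells in row 2 total 44, leaving 45 − 44 = 1 for the blank.

q = 1, y = -2, b = 7, d = 7, n = 14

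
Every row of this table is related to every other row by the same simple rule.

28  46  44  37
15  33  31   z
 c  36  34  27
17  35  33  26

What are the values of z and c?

z = 24, c = 18

The difference between any two rows is the same in every column — this is an addition table with the headers hidden.
Row 2 minus row 1 is 31 − 44 = -13, so its entry in column 4 is 37 + (-13) = 24.
Row 3 minus row 1 is 34 − 44 = -10, so its entry in column 1 is 28 + (-10) = 18.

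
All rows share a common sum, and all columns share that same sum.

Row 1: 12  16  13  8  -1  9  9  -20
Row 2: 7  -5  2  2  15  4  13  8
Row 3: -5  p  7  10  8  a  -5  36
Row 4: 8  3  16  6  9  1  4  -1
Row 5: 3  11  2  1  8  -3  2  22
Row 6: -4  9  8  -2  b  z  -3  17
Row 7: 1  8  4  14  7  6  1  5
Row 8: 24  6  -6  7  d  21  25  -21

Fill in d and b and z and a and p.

Rows 1 and 2 both sum to 46, so that's the common total.
Row 8 has 24 + 6 − 6 + 7 + 21 + 25 − 21 = 56; the blank must be 46 − 56 = -10.
Column 2 has 16 − 5 + 3 + 11 + 9 + 8 + 6 = 48; the blank must be 46 − 48 = -2.
Column 5 has -1 + 15 + 8 + 9 + 8 + 7 − 10 = 36; the blank must be 46 − 36 = 10.
Row 6 has -4 + 9 + 8 − 2 + 10 − 3 + 17 = 35; the blank must be 46 − 35 = 11.
Row 3 has -5 − 2 + 7 + 10 + 8 − 5 + 36 = 49; the blank must be 46 − 49 = -3.

d = -10, b = 10, z = 11, a = -3, p = -2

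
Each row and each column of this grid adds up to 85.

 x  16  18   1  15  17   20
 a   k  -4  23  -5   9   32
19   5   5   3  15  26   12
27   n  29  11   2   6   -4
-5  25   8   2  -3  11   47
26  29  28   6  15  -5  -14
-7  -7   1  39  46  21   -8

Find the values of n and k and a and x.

n = 14, k = 3, a = 27, x = -2

The known cells in row 4 total 71, leaving 85 − 71 = 14 for the blank.
The known cells in column 2 total 82, leaving 85 − 82 = 3 for the blank.
The known cells in row 2 total 58, leaving 85 − 58 = 27 for the blank.
The known cells in row 1 total 87, leaving 85 − 87 = -2 for the blank.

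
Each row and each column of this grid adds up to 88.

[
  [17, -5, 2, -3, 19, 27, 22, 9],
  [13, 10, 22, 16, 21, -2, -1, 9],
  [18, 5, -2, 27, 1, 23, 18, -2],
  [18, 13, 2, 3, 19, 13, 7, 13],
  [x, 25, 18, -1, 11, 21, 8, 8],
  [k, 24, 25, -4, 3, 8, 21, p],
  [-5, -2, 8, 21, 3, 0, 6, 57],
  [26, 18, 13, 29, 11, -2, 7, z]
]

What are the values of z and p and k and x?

z = -14, p = 8, k = 3, x = -2

Row 5 has 25 + 18 − 1 + 11 + 21 + 8 + 8 = 90; the blank must be 88 − 90 = -2.
Column 1 has 17 + 13 + 18 + 18 − 2 − 5 + 26 = 85; the blank must be 88 − 85 = 3.
Row 8 has 26 + 18 + 13 + 29 + 11 − 2 + 7 = 102; the blank must be 88 − 102 = -14.
Row 6 has 3 + 24 + 25 − 4 + 3 + 8 + 21 = 80; the blank must be 88 − 80 = 8.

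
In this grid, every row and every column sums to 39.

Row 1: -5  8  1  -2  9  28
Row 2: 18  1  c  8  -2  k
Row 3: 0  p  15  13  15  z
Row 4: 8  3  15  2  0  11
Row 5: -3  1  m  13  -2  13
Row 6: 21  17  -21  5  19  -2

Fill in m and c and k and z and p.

m = 17, c = 12, k = 2, z = -13, p = 9

The known cells in column 2 total 30, leaving 39 − 30 = 9 for the blank.
The known cells in row 5 total 22, leaving 39 − 22 = 17 for the blank.
The known cells in column 3 total 27, leaving 39 − 27 = 12 for the blank.
The known cells in row 2 total 37, leaving 39 − 37 = 2 for the blank.
The known cells in row 3 total 52, leaving 39 − 52 = -13 for the blank.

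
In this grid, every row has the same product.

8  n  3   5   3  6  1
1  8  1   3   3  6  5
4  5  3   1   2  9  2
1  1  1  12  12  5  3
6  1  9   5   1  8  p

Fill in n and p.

n = 1, p = 1

Rows 3 and 4 each multiply to 2160, so every row has product 2160.
Row 1: 8×3×5×3×6×1 = 2160, so the missing entry is 2160 ÷ 2160 = 1.
Row 5: 6×1×9×5×1×8 = 2160, so the missing entry is 2160 ÷ 2160 = 1.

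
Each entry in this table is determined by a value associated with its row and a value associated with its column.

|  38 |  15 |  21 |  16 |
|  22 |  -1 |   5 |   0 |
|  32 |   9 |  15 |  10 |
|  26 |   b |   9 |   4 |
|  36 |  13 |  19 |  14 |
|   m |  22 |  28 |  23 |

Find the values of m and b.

The difference between any two rows is the same in every column — this is an addition table with the headers hidden.
Row 6 minus row 1 is 23 − 16 = 7, so its entry in column 1 is 38 + 7 = 45.
Row 4 minus row 1 is 4 − 16 = -12, so its entry in column 2 is 15 + (-12) = 3.

m = 45, b = 3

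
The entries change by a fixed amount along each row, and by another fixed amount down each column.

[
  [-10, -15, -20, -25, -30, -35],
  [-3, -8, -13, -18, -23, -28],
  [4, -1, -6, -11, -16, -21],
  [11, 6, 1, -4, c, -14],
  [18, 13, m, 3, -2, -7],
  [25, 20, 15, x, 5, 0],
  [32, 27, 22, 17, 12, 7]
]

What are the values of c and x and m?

c = -9, x = 10, m = 8

Along each row the entries change by -5 per step; down each column they change by 7.
Row 4: from 11 at column 1, stepping by -5 to column 5 gives -9.
Row 6: from 25 at column 1, stepping by -5 to column 4 gives 10.
Row 5: from 18 at column 1, stepping by -5 to column 3 gives 8.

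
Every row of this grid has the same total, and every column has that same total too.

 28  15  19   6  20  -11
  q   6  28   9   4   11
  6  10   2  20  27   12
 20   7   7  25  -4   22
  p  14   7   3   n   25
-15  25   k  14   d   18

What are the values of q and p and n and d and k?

q = 19, p = 19, n = 9, d = 21, k = 14

Rows 1 and 3 both sum to 77, so that's the common total.
Row 2: 6 + 28 + 9 + 4 + 11 = 58, so its missing entry is 77 − 58 = 19.
Column 1: 28 + 19 + 6 + 20 − 15 = 58, so its missing entry is 77 − 58 = 19.
Row 5: 19 + 14 + 7 + 3 + 25 = 68, so its missing entry is 77 − 68 = 9.
Column 5: 20 + 4 + 27 − 4 + 9 = 56, so its missing entry is 77 − 56 = 21.
Row 6: -15 + 25 + 14 + 21 + 18 = 63, so its missing entry is 77 − 63 = 14.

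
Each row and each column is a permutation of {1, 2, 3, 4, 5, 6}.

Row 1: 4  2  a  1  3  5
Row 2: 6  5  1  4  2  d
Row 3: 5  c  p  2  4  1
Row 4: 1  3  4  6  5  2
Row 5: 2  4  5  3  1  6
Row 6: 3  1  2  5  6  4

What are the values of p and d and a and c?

For row 1, column 3: row 1 already has {1, 2, 3, 4, 5}; that leaves 6.
At (row 3, col 3): column 3 already has {1, 2, 4, 5, 6}, so the value is 3.
Cell (3,2): row 3 already has {1, 2, 3, 4, 5} → 6.
At (row 2, col 6): row 2 already has {1, 2, 4, 5, 6}, so the value is 3.

p = 3, d = 3, a = 6, c = 6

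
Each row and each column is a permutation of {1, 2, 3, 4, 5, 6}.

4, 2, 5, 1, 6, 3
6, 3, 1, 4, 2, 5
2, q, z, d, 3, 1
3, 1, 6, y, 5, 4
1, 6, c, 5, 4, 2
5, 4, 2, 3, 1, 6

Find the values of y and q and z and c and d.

y = 2, q = 5, z = 4, c = 3, d = 6

At (row 3, col 2): column 2 already has {1, 2, 3, 4, 6}, so the value is 5.
Cell (5,3): row 5 already has {1, 2, 4, 5, 6} → 3.
For row 4, column 4: row 4 already has {1, 3, 4, 5, 6}; that leaves 2.
Cell (3,4): column 4 already has {1, 2, 3, 4, 5} → 6.
Cell (3,3): row 3 already has {1, 2, 3, 5, 6} → 4.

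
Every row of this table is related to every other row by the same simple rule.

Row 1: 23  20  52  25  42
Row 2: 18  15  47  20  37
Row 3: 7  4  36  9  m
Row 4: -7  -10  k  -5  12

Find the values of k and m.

k = 22, m = 26

The difference between any two rows is the same in every column — this is an addition table with the headers hidden.
Row 4 minus row 1 is -5 − 25 = -30, so its entry in column 3 is 52 + (-30) = 22.
Row 3 minus row 1 is 9 − 25 = -16, so its entry in column 5 is 42 + (-16) = 26.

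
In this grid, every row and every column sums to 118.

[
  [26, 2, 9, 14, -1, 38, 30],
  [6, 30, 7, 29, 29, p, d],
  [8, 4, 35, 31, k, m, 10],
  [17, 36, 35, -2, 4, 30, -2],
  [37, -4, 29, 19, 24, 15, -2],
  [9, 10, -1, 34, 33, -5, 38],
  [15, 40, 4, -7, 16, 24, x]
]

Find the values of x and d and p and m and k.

Column 5: -1 + 29 + 4 + 24 + 33 + 16 = 105, so its missing entry is 118 − 105 = 13.
Row 7: 15 + 40 + 4 − 7 + 16 + 24 = 92, so its missing entry is 118 − 92 = 26.
Column 7: 30 + 10 − 2 − 2 + 38 + 26 = 100, so its missing entry is 118 − 100 = 18.
Row 2: 6 + 30 + 7 + 29 + 29 + 18 = 119, so its missing entry is 118 − 119 = -1.
Row 3: 8 + 4 + 35 + 31 + 13 + 10 = 101, so its missing entry is 118 − 101 = 17.

x = 26, d = 18, p = -1, m = 17, k = 13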